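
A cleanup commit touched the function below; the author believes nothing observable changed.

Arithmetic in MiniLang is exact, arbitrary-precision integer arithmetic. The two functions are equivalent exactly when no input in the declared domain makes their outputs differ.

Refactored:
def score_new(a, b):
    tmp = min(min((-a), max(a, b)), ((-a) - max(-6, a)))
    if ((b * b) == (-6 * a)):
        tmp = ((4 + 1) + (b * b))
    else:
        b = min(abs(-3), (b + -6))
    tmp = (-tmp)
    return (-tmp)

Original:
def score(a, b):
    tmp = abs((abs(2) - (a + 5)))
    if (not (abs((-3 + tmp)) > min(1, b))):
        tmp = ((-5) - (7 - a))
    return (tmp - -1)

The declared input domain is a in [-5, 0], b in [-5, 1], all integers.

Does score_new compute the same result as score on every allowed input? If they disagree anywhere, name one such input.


Not equivalent: a=-5, b=-5 separates them (3 vs -5).
score: tmp := 2 | (not (abs((-3 + tmp)) > min(1, b))): false | result 3
score_new: tmp := -5 | ((b * b) == (-6 * a)): false | b := -11 | tmp := 5 | result -5
verdict: not equivalent; witness: a=-5, b=-5


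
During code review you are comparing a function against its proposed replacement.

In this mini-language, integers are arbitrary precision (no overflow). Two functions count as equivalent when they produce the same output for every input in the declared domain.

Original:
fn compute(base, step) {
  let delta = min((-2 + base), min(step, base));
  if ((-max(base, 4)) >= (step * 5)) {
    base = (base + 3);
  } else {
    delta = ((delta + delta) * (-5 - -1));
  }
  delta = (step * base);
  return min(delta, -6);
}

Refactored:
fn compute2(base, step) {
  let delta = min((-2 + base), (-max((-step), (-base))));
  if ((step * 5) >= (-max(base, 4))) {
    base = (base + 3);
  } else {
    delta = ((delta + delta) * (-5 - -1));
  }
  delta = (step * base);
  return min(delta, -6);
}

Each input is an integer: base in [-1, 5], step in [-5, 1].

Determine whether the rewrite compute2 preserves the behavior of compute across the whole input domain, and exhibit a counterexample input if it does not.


There is a counterexample at base=-1, step=-5: -10 on one side, -6 on the other.
compute: delta=-5, then ((-max(base, 4)) >= (step * 5)) is true, then base=2, then delta=-10, then returns -10
compute2: delta=-5, then ((step * 5) >= (-max(base, 4))) is false, then delta=40, then delta=5, then returns -6
verdict: not equivalent; witness: base=-1, step=-5


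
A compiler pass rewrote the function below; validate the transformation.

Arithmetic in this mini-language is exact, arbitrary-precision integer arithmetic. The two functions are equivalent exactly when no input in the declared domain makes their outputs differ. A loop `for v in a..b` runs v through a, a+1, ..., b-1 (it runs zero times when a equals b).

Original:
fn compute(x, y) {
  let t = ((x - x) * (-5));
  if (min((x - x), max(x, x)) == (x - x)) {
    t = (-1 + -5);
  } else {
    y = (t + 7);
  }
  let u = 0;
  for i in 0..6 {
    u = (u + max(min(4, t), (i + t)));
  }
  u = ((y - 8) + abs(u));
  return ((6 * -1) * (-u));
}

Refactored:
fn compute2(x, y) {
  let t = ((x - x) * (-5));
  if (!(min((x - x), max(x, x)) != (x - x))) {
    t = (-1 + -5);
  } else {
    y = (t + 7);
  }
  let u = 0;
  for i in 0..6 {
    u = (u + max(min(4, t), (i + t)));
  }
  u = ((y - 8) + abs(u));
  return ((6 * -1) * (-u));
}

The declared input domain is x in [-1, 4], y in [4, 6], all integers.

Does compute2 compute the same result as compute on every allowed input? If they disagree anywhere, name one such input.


Comparing the listings, the differences include: boolean connective usage differs, comparison usage differs.
One worked example (x=3, y=6) — compute: t becomes 0; next (min((x - x), max(x, x)) == (x - x)) evaluates to true; next t becomes -6; next u becomes 0; next at i=0:; next u becomes -6; next at i=1:; next u becomes -11; next at i=2:; next u becomes -15; next at i=3:; next u becomes -18; next at i=4:; next u becomes -20; next at i=5:; next u becomes -21; next u becomes 19; next final value 114; compute2: t becomes 0; next (!(min((x - x), max(x, x)) != (x - x))) evaluates to true; next t becomes -6; next u becomes 0; next at i=0:; next u becomes -6; next at i=1:; next u becomes -11; next at i=2:; next u becomes -15; next at i=3:; next u becomes -18; next at i=4:; next u becomes -20; next at i=5:; next u becomes -21; next u becomes 19; next final value 114; agreement on 114.
Sweeping the whole domain (18 inputs) finds no disagreement.
verdict: equivalent


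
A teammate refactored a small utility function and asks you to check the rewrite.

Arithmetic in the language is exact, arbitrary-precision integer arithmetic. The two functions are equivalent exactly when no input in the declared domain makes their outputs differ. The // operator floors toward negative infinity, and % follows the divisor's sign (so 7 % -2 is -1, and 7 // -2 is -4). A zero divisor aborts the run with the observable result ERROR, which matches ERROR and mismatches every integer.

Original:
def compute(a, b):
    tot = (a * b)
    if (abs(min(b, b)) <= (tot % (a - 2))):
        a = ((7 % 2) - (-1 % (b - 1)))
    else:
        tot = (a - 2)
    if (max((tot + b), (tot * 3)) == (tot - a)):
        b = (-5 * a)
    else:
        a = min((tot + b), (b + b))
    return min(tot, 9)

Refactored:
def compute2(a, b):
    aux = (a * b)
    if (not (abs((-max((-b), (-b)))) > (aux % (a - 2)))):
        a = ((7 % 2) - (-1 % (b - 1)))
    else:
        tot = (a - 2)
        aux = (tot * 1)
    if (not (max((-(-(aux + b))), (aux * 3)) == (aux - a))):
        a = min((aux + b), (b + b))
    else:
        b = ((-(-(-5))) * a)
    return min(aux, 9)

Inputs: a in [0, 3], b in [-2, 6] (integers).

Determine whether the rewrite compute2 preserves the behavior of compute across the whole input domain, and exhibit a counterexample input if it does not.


Equivalent — the differences include min/max/abs usage differs, and constant usage differs, and local variable names differ, and arithmetic usage differs, and boolean connective usage differs, and comparison usage differs, and statement counts differ, yet no declared input distinguishes the two.
As a probe, take a=2, b=0: compute runs tot := 0 | divide-by-zero, output ERROR; compute2 runs aux := 0 | divide-by-zero, output ERROR; both end at ERROR.
Checked all 36 inputs in the declared domain: the outputs agree on every one.
verdict: equivalent


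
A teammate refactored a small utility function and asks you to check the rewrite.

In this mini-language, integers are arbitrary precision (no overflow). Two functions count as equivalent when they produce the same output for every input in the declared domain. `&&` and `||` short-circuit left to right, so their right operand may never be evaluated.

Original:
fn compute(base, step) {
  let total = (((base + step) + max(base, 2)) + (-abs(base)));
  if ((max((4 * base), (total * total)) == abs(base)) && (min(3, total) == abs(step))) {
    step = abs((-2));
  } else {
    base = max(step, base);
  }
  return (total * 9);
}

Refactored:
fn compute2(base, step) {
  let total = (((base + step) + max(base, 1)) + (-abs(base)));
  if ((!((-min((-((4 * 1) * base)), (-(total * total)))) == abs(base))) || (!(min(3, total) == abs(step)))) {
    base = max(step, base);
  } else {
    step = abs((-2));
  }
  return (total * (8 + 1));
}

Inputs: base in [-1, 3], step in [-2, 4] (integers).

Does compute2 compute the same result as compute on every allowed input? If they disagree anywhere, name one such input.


The rewrite breaks on base=-1, step=-2, where the results are -18 and -27.
compute: total becomes -2; next ((max((4 * base), (total * total)) == abs(base)) && (min(3, total) == abs(step))) evaluates to false; next base becomes -1; next final value -18
compute2: total becomes -3; next ((!((-min((-((4 * 1) * base)), (-(total * total)))) == abs(base))) || (!(min(3, total) == abs(step)))) evaluates to true; next base becomes -1; next final value -27
verdict: not equivalent; witness: base=-1, step=-2


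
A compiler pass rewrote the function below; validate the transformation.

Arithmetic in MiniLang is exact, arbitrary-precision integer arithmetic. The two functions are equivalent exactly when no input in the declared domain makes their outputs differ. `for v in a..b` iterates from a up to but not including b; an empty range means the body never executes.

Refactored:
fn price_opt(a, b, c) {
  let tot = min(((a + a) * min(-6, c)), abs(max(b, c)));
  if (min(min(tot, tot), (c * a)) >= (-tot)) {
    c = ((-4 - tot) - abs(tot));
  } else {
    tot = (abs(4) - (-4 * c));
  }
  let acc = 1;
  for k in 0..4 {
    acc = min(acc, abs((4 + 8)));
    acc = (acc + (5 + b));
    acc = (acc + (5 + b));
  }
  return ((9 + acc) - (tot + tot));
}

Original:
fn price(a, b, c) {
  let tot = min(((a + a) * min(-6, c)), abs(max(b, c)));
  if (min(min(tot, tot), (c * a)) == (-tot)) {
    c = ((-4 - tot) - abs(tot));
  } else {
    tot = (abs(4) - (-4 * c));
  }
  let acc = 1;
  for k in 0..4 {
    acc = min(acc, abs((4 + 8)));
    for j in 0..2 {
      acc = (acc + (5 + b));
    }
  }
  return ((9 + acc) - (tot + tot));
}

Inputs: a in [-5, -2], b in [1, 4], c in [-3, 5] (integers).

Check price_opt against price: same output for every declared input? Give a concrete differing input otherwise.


a=-5, b=1, c=-3 yields 49 from price but 31 from price_opt.
verdict: not equivalent; witness: a=-5, b=1, c=-3


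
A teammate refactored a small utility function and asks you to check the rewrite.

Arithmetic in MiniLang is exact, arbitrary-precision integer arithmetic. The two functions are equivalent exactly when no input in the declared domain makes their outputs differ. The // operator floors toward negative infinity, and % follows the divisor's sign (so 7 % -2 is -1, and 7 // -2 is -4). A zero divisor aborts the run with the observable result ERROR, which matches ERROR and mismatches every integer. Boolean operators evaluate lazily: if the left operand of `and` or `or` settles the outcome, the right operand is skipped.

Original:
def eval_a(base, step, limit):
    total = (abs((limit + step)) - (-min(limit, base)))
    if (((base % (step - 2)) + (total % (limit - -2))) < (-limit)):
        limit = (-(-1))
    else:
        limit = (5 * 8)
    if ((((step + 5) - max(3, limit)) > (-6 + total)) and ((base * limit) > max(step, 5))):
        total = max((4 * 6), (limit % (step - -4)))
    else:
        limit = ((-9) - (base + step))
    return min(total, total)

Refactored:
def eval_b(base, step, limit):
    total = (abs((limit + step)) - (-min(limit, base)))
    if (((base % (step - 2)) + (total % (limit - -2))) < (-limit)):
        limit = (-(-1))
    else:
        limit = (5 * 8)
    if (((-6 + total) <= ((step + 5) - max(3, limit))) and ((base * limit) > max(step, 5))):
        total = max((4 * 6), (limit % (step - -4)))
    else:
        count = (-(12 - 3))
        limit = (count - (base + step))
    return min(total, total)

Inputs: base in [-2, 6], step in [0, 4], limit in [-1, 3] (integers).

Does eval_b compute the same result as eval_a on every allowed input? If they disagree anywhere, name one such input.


There is a behavioral-looking edit here, yet the outcome never shifts on this domain.
As a probe, take base=5, step=0, limit=2: eval_a runs total becomes 4; next (((base % (step - 2)) + (total % (limit - -2))) < (-limit)) evaluates to false; next limit becomes 40; next ((((step + 5) - max(3, limit)) > (-6 + total)) and ((base * limit) > max(step, 5))) evaluates to false; next limit becomes -14; next final value 4; eval_b runs total becomes 4; next (((base % (step - 2)) + (total % (limit - -2))) < (-limit)) evaluates to false; next limit becomes 40; next (((-6 + total) <= ((step + 5) - max(3, limit))) and ((base * limit) > max(step, 5))) evaluates to false; next count becomes -9; next limit becomes -14; next final value 4; both end at 4.
Checked all 225 inputs in the declared domain: the outputs agree on every one.
verdict: equivalent


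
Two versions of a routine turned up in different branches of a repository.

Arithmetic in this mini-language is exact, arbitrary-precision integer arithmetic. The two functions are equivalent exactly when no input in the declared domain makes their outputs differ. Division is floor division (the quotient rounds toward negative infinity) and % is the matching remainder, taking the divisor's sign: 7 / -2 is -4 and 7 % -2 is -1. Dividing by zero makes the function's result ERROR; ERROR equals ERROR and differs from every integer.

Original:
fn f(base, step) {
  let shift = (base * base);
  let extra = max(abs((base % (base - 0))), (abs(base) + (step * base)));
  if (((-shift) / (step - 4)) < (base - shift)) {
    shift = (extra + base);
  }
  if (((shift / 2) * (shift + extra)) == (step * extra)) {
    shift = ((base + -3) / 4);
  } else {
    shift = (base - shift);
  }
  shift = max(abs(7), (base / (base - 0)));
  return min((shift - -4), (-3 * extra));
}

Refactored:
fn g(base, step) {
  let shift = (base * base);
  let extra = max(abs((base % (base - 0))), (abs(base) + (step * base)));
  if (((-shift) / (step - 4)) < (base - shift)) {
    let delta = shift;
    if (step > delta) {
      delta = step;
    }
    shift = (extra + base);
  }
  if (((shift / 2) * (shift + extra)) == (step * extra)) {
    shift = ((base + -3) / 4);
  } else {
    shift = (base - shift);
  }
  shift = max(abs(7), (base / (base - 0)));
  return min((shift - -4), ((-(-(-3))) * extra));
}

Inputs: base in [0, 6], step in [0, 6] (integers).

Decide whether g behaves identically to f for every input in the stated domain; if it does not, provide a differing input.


Comparing the listings, the differences include: branching structure differs; local variable names differ; statement counts differ; comparison usage differs.
One worked example (base=4, step=1) — f: shift = 16; extra = 8; (((-shift) / (step - 4)) < (base - shift)) -> false; (((shift / 2) * (shift + extra)) == (step * extra)) -> false; shift = -12; shift = 7; return -24; g: shift = 16; extra = 8; (((-shift) / (step - 4)) < (base - shift)) -> false; (((shift / 2) * (shift + extra)) == (step * extra)) -> false; shift = -12; shift = 7; return -24; agreement on -24.
Checked all 49 inputs in the declared domain: the outputs agree on every one.
verdict: equivalent


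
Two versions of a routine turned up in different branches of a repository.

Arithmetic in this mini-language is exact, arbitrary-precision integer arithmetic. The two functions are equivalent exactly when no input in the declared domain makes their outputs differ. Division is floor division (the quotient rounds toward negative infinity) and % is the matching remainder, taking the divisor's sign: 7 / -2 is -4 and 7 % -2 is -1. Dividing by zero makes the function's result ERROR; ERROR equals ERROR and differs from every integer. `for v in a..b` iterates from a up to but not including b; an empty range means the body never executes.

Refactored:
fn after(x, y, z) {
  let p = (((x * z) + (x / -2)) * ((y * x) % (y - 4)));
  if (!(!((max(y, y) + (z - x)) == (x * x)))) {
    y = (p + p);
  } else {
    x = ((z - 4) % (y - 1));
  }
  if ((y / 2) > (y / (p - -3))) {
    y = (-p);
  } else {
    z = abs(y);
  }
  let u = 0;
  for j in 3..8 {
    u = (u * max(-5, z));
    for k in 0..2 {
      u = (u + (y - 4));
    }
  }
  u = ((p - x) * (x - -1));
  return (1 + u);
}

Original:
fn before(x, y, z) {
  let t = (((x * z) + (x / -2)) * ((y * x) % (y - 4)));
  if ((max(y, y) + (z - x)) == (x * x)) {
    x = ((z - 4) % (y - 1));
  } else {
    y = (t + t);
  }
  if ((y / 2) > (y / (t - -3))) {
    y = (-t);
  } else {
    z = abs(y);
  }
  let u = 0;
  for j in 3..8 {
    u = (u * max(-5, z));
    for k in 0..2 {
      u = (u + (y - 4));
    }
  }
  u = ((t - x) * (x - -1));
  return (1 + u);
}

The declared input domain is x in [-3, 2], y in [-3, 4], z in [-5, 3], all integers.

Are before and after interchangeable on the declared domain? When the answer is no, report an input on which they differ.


Take x=-3, y=-3, z=-5.
before: t := -80 | ((max(y, y) + (z - x)) == (x * x)): false | y := -160 | ((y / 2) > (y / (t - -3))): false | z := 160 | u := 0 | iter j=3: | u := 0 | iter k=0: | u := -164 | iter k=1: | u := -328 | iter j=4: | u := -52480 | iter k=0: | u := -52644 | iter k=1: | u := -52808 | iter j=5: | u := -8449280 | iter k=0: | u := -8449444 | iter k=1: | u := -8449608 | iter j=6: | u := -1351937280 | iter k=0: | u := -1351937444 | iter k=1: | u := -1351937608 | iter j=7: | u := -216310017280 | iter k=0: | u := -216310017444 | iter k=1: | u := -216310017608 | u := 154 | result 155
after: p := -80 | (!(!((max(y, y) + (z - x)) == (x * x)))): false | x := -1 | ((y / 2) > (y / (p - -3))): false | z := 3 | u := 0 | iter j=3: | u := 0 | iter k=0: | u := -7 | iter k=1: | u := -14 | iter j=4: | u := -42 | iter k=0: | u := -49 | iter k=1: | u := -56 | iter j=5: | u := -168 | iter k=0: | u := -175 | iter k=1: | u := -182 | iter j=6: | u := -546 | iter k=0: | u := -553 | iter k=1: | u := -560 | iter j=7: | u := -1680 | iter k=0: | u := -1687 | iter k=1: | u := -1694 | u := 0 | result 1
155 != 1, so the rewrite changes behavior.
verdict: not equivalent; witness: x=-3, y=-3, z=-5


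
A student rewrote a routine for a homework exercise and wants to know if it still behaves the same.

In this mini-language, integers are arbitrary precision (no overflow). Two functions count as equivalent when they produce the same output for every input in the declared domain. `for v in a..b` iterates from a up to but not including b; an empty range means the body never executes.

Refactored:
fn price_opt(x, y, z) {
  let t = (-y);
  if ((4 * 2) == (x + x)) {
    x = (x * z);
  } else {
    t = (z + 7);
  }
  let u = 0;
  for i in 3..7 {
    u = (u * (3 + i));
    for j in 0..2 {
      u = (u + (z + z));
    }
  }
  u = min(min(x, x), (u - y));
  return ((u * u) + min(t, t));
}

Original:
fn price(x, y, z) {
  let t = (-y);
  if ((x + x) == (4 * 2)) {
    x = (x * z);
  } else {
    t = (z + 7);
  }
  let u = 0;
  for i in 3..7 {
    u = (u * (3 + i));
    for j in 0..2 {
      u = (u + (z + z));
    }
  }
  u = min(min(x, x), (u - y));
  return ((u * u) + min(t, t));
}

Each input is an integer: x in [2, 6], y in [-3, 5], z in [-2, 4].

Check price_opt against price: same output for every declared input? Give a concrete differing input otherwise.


Side by side, the visible changes include: same computation, different form.
As a probe, take x=5, y=-1, z=4: price runs t = 1; ((x + x) == (4 * 2)) -> false; t = 11; u = 0; [i=3]; u = 0; [j=0]; u = 8; [j=1]; u = 16; [i=4]; u = 112; [j=0]; u = 120; [j=1]; u = 128; [i=5]; u = 1024; [j=0]; u = 1032; [j=1]; u = 1040; [i=6]; u = 9360; [j=0]; u = 9368; [j=1]; u = 9376; u = 5; return 36; price_opt runs t = 1; ((4 * 2) == (x + x)) -> false; t = 11; u = 0; [i=3]; u = 0; [j=0]; u = 8; [j=1]; u = 16; [i=4]; u = 112; [j=0]; u = 120; [j=1]; u = 128; [i=5]; u = 1024; [j=0]; u = 1032; [j=1]; u = 1040; [i=6]; u = 9360; [j=0]; u = 9368; [j=1]; u = 9376; u = 5; return 36; both end at 36.
Across all 315 domain points the two functions coincide.
verdict: equivalent


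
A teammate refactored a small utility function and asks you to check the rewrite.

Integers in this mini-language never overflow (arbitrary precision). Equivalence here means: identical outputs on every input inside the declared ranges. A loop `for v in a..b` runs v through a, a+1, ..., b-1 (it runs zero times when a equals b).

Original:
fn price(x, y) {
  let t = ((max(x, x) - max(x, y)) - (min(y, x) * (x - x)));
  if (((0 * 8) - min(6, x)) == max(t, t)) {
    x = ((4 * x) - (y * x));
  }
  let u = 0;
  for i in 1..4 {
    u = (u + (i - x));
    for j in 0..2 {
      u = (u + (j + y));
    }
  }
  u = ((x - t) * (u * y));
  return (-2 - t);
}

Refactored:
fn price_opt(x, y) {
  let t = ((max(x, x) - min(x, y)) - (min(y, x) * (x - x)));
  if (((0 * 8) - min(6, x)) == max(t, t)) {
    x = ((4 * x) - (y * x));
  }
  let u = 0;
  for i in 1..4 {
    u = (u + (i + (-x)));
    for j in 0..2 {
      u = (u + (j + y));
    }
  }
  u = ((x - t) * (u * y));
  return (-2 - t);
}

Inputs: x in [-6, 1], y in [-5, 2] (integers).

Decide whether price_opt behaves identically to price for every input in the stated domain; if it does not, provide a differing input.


The rewrite breaks on x=-6, y=-5, where the results are -1 and -2.
price: t = -1; (((0 * 8) - min(6, x)) == max(t, t)) -> false; u = 0; [i=1]; u = 7; [j=0]; u = 2; [j=1]; u = -2; [i=2]; u = 6; [j=0]; u = 1; [j=1]; u = -3; [i=3]; u = 6; [j=0]; u = 1; [j=1]; u = -3; u = -75; return -1
price_opt: t = 0; (((0 * 8) - min(6, x)) == max(t, t)) -> false; u = 0; [i=1]; u = 7; [j=0]; u = 2; [j=1]; u = -2; [i=2]; u = 6; [j=0]; u = 1; [j=1]; u = -3; [i=3]; u = 6; [j=0]; u = 1; [j=1]; u = -3; u = -90; return -2
verdict: not equivalent; witness: x=-6, y=-5


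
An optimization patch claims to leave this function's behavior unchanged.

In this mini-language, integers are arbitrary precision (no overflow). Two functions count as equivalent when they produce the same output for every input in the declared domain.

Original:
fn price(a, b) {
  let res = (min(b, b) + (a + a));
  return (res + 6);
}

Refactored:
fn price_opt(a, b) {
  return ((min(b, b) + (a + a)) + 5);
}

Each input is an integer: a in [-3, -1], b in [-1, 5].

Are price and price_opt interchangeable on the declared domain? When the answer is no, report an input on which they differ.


Take a=-3, b=-1.
price: res=-7, then returns -1
price_opt: returns -2
-1 vs -2 — the two versions disagree here.
verdict: not equivalent; witness: a=-3, b=-1


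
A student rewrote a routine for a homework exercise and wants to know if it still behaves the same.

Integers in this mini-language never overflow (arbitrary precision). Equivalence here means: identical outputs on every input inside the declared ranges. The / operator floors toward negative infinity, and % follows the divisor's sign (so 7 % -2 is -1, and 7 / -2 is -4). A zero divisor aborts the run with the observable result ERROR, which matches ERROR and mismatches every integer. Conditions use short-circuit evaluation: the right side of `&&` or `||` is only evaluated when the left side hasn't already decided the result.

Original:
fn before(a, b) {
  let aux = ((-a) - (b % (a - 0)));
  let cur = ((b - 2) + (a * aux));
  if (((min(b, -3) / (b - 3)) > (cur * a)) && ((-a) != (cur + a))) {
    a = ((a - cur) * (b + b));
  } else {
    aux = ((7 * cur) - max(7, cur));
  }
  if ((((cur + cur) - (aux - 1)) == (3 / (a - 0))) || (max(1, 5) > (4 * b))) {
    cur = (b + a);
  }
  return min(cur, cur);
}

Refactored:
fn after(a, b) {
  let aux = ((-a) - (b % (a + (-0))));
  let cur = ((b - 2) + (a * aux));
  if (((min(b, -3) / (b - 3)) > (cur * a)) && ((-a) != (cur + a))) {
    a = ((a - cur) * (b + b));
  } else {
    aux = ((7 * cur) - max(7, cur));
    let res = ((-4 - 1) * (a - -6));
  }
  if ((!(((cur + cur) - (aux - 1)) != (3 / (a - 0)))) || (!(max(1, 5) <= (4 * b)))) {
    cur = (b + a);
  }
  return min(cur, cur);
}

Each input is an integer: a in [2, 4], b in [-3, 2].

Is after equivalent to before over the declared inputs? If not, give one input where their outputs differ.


Although constant usage differs; arithmetic usage differs; local variable names differ; comparison usage differs; statement counts differ; boolean connective usage differs, 18/18 inputs agree.
verdict: equivalent


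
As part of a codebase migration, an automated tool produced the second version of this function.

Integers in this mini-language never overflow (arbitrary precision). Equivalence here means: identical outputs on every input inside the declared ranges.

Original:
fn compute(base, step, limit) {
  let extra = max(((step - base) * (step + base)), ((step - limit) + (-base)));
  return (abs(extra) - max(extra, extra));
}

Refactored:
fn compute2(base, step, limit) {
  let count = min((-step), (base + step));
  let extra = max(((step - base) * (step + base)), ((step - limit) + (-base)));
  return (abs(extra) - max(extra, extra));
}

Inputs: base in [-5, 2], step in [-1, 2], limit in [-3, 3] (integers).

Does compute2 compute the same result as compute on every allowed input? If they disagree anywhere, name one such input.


Equivalent — the differences include arithmetic usage differs, plus min/max/abs usage differs, plus local variable names differ, plus statement counts differ, yet no declared input distinguishes the two.
As a probe, take base=-3, step=-1, limit=-2: compute runs extra = 4; return 0; compute2 runs count = -4; extra = 4; return 0; both end at 0.
Across all 224 domain points the two functions coincide.
verdict: equivalent


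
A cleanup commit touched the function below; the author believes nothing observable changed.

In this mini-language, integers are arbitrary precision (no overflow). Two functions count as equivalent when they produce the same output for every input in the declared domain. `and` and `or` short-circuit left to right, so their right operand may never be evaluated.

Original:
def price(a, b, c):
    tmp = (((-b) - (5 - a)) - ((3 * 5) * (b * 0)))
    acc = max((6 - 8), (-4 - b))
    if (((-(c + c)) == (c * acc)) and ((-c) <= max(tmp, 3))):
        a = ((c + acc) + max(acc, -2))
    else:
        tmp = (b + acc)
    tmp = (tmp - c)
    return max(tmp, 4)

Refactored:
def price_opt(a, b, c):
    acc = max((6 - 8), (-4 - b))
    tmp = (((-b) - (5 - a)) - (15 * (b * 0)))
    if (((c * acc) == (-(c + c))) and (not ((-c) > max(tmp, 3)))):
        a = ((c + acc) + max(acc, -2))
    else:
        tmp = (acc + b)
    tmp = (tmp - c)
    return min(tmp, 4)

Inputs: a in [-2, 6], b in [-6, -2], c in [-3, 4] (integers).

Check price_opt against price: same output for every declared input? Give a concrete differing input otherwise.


Input a=-2, b=-6, c=-3: 4 from price versus -1 from price_opt.
verdict: not equivalent; witness: a=-2, b=-6, c=-3


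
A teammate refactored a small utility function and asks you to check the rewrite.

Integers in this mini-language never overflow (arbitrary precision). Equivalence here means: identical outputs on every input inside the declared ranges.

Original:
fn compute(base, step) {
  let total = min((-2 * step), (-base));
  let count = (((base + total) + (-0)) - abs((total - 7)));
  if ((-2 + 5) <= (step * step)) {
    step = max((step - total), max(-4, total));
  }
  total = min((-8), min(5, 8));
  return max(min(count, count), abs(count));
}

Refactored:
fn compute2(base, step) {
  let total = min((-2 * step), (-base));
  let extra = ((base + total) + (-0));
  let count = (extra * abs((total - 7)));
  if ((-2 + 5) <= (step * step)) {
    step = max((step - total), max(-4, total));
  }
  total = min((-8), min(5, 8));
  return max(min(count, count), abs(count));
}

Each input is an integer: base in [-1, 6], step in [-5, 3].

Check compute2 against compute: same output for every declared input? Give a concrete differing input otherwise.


Input base=-1, step=-5: 6 from compute versus 0 from compute2.
verdict: not equivalent; witness: base=-1, step=-5


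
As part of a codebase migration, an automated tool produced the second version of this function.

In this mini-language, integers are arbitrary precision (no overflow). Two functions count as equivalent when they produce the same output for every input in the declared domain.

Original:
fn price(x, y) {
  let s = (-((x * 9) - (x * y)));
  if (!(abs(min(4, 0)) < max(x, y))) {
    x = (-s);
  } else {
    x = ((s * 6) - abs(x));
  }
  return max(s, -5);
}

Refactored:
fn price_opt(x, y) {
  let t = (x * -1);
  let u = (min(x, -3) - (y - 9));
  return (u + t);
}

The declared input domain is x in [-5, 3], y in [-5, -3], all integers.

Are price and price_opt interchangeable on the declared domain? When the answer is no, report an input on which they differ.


On input x=-5, y=-5, price returns 70 while price_opt returns 14.
verdict: not equivalent; witness: x=-5, y=-5


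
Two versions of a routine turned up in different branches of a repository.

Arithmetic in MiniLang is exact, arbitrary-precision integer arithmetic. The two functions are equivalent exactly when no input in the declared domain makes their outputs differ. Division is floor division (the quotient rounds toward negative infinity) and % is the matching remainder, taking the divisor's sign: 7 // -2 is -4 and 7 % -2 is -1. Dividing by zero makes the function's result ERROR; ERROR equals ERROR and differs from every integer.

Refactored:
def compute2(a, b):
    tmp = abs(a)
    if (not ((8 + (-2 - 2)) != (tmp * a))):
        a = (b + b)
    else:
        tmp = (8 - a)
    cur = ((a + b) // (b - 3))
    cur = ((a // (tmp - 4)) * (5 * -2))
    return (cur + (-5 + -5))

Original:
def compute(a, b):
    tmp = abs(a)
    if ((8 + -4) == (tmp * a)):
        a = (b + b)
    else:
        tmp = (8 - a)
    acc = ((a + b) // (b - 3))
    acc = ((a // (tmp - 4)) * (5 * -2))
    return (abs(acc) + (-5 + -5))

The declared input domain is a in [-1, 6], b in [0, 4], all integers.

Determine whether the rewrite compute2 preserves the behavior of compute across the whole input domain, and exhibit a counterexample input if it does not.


Not equivalent: a=3, b=0 separates them (20 vs -40).
compute: tmp becomes 3; next ((8 + -4) == (tmp * a)) evaluates to false; next tmp becomes 5; next acc becomes -1; next acc becomes -30; next final value 20
compute2: tmp becomes 3; next (not ((8 + (-2 - 2)) != (tmp * a))) evaluates to false; next tmp becomes 5; next cur becomes -1; next cur becomes -30; next final value -40
verdict: not equivalent; witness: a=3, b=0


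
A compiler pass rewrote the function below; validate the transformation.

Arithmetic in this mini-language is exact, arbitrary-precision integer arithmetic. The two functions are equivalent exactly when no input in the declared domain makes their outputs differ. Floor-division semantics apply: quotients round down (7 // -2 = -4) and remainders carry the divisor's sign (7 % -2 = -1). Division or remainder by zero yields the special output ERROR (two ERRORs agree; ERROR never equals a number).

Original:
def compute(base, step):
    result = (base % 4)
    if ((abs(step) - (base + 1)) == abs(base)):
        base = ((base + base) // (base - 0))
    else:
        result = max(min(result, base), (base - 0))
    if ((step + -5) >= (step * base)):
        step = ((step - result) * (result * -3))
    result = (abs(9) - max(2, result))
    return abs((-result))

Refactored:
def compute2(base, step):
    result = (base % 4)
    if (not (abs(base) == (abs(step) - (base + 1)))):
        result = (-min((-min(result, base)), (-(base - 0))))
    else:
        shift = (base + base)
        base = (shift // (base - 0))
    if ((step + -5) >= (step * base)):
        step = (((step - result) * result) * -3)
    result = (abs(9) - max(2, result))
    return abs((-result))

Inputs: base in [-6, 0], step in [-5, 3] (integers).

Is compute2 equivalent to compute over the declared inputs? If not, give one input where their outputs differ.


Equivalent — the differences include min/max/abs usage differs; and boolean connective usage differs; and statement counts differ; and local variable names differ, yet no declared input distinguishes the two.
Spot check at base=-2, step=0 — compute: result becomes 2; next ((abs(step) - (base + 1)) == abs(base)) evaluates to false; next result becomes -2; next ((step + -5) >= (step * base)) evaluates to false; next result becomes 7; next final value 7. compute2: result becomes 2; next (not (abs(base) == (abs(step) - (base + 1)))) evaluates to true; next result becomes -2; next ((step + -5) >= (step * base)) evaluates to false; next result becomes 7; next final value 7. Both give 7.
Across all 63 domain points the two functions coincide.
verdict: equivalent


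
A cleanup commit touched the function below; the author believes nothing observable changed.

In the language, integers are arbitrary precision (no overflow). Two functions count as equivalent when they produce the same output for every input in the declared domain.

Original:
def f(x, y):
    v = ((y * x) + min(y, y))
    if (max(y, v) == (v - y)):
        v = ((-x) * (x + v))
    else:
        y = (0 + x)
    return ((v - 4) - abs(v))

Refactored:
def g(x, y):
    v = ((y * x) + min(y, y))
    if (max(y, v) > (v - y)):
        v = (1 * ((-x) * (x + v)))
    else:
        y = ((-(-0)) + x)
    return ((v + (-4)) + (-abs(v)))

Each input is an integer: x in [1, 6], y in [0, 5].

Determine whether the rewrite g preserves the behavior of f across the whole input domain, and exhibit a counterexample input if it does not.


Consider the input x=1, y=0.
f: v=0, then (max(y, v) == (v - y)) is true, then v=-1, then returns -6
g: v=0, then (max(y, v) > (v - y)) is false, then y=1, then returns -4
-6 and -4 differ, so these are not the same function on this domain.
verdict: not equivalent; witness: x=1, y=0


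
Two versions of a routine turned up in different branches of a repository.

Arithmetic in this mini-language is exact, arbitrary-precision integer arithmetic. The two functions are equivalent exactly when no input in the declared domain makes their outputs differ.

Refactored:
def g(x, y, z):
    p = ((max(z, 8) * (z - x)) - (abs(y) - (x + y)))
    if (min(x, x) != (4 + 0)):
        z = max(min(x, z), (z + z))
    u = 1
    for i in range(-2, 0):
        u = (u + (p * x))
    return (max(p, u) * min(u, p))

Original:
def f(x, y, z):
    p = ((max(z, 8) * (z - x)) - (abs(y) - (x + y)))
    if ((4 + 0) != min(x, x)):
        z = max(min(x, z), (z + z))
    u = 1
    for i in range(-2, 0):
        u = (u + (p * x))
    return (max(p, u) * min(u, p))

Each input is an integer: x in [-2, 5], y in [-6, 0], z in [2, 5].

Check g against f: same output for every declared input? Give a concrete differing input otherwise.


Differences: same computation, different form — yet all 224 inputs agree.
verdict: equivalent


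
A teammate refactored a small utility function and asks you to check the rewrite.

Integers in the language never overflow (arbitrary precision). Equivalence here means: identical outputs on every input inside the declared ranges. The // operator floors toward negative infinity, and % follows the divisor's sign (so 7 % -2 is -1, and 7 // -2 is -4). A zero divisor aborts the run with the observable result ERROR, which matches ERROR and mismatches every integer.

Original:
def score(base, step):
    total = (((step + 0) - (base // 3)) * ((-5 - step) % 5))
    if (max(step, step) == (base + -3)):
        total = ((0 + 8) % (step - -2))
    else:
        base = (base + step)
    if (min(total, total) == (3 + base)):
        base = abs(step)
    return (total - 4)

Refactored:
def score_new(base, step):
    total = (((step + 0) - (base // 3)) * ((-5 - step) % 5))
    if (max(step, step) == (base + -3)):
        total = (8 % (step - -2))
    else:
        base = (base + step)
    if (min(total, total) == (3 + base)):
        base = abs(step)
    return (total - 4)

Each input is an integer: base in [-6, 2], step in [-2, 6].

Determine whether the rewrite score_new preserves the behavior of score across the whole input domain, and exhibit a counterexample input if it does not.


Equivalent — the differences include arithmetic usage differs; and constant usage differs, yet no declared input distinguishes the two.
Spot check at base=-3, step=2 — score: total becomes 9; next (max(step, step) == (base + -3)) evaluates to false; next base becomes -1; next (min(total, total) == (3 + base)) evaluates to false; next final value 5. score_new: total becomes 9; next (max(step, step) == (base + -3)) evaluates to false; next base becomes -1; next (min(total, total) == (3 + base)) evaluates to false; next final value 5. Both give 5.
Every one of the 81 inputs gives matching results.
verdict: equivalent


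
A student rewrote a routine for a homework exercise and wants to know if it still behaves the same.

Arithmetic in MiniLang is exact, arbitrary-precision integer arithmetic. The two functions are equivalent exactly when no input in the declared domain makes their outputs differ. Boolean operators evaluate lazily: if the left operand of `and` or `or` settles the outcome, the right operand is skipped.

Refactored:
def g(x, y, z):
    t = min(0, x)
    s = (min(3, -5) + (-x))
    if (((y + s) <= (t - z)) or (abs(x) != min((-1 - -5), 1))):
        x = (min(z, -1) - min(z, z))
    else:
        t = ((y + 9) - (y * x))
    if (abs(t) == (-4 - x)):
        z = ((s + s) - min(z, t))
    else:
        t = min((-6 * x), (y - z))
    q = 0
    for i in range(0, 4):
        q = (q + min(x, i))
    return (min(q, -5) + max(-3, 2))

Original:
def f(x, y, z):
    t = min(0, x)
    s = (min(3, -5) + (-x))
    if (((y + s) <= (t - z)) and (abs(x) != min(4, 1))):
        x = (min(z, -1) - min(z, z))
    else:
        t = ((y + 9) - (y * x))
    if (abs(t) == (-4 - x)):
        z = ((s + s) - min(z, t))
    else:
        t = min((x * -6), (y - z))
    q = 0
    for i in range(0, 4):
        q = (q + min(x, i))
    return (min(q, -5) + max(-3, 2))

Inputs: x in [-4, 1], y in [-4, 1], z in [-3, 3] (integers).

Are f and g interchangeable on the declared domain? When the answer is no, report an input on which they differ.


Evaluate both at x=-4, y=-4, z=2.
f: t=-4, then s=-1, then (((y + s) <= (t - z)) and (abs(x) != min(4, 1))) is false, then t=-11, then (abs(t) == (-4 - x)) is false, then t=-6, then q=0, then (i=0), then q=-4, then (i=1), then q=-8, then (i=2), then q=-12, then (i=3), then q=-16, then returns -14
g: t=-4, then s=-1, then (((y + s) <= (t - z)) or (abs(x) != min((-1 - -5), 1))) is true, then x=-3, then (abs(t) == (-4 - x)) is false, then t=-6, then q=0, then (i=0), then q=-3, then (i=1), then q=-6, then (i=2), then q=-9, then (i=3), then q=-12, then returns -10
-14 vs -10 — the two versions disagree here.
verdict: not equivalent; witness: x=-4, y=-4, z=2


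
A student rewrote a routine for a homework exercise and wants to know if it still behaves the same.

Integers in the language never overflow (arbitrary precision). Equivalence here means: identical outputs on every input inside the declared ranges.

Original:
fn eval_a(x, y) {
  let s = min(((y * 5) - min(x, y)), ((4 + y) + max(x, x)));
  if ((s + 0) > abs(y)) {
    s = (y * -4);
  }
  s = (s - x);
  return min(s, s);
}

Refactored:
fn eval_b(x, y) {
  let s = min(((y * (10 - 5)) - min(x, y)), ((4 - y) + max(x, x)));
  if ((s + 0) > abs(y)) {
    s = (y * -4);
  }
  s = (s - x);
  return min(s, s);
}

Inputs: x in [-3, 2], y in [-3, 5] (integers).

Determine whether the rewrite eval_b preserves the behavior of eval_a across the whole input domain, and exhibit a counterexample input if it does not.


Run the pair on x=-3, y=1.
eval_a: s=2, then ((s + 0) > abs(y)) is true, then s=-4, then s=-1, then returns -1
eval_b: s=0, then ((s + 0) > abs(y)) is false, then s=3, then returns 3
-1 and 3 differ, so these are not the same function on this domain.
verdict: not equivalent; witness: x=-3, y=1


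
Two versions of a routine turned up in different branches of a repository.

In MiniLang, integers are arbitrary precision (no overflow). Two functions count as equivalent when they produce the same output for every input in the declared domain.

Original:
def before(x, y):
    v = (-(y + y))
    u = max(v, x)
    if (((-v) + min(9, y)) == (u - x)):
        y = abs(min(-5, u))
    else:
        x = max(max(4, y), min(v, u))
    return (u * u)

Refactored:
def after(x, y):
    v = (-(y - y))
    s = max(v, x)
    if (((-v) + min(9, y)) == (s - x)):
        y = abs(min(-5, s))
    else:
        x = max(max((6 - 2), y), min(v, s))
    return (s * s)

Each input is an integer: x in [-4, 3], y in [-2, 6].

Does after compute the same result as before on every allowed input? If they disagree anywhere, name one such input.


Not equivalent: x=-4, y=-2 separates them (16 vs 0).
before: v = 4; u = 4; (((-v) + min(9, y)) == (u - x)) -> false; x = 4; return 16
after: v = 0; s = 0; (((-v) + min(9, y)) == (s - x)) -> false; x = 4; return 0
verdict: not equivalent; witness: x=-4, y=-2


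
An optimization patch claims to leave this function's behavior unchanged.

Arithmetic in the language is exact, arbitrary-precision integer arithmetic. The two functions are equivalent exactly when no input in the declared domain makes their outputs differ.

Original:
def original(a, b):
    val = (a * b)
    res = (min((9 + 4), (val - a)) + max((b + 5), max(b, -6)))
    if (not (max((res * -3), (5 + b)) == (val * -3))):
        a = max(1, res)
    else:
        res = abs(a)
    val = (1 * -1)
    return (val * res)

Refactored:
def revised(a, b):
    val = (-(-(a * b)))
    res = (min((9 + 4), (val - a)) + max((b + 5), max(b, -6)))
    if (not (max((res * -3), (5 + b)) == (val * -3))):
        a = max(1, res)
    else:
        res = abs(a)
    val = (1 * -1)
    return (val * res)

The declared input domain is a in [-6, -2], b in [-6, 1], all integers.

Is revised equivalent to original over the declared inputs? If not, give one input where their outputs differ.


This is a faithful refactor — same computation, different form, but the computed results match everywhere.
Tracing a=-3, b=-5: original: val=15, then res=13, then (not (max((res * -3), (5 + b)) == (val * -3))) is true, then a=13, then val=-1, then returns -13 | revised: val=15, then res=13, then (not (max((res * -3), (5 + b)) == (val * -3))) is true, then a=13, then val=-1, then returns -13 — matching result -13.
Sweeping the whole domain (40 inputs) finds no disagreement.
verdict: equivalent
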